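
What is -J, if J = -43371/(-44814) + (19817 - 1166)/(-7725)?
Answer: 55642771/38465350 ≈ 1.4466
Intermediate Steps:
J = -55642771/38465350 (J = -43371*(-1/44814) + 18651*(-1/7725) = 14457/14938 - 6217/2575 = -55642771/38465350 ≈ -1.4466)
-J = -1*(-55642771/38465350) = 55642771/38465350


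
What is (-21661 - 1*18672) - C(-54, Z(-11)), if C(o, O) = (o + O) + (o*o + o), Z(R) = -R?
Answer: -43152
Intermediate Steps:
C(o, O) = O + o² + 2*o (C(o, O) = (O + o) + (o² + o) = (O + o) + (o + o²) = O + o² + 2*o)
(-21661 - 1*18672) - C(-54, Z(-11)) = (-21661 - 1*18672) - (-1*(-11) + (-54)² + 2*(-54)) = (-21661 - 18672) - (11 + 2916 - 108) = -40333 - 1*2819 = -40333 - 2819 = -43152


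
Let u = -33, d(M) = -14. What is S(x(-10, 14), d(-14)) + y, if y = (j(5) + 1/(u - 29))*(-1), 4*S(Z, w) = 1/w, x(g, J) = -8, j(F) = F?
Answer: -8683/1736 ≈ -5.0017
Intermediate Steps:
S(Z, w) = 1/(4*w)
y = -309/62 (y = (5 + 1/(-33 - 29))*(-1) = (5 + 1/(-62))*(-1) = (5 - 1/62)*(-1) = (309/62)*(-1) = -309/62 ≈ -4.9839)
S(x(-10, 14), d(-14)) + y = (1/4)/(-14) - 309/62 = (1/4)*(-1/14) - 309/62 = -1/56 - 309/62 = -8683/1736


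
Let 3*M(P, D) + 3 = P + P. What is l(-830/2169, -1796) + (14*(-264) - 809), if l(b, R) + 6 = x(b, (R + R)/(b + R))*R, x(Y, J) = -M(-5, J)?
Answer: -36881/3 ≈ -12294.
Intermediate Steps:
M(P, D) = -1 + 2*P/3 (M(P, D) = -1 + (P + P)/3 = -1 + (2*P)/3 = -1 + 2*P/3)
x(Y, J) = 13/3 (x(Y, J) = -(-1 + (2/3)*(-5)) = -(-1 - 10/3) = -1*(-13/3) = 13/3)
l(b, R) = -6 + 13*R/3
l(-830/2169, -1796) + (14*(-264) - 809) = (-6 + (13/3)*(-1796)) + (14*(-264) - 809) = (-6 - 23348/3) + (-3696 - 809) = -23366/3 - 4505 = -36881/3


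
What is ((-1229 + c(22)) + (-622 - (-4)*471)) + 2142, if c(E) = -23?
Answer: 2152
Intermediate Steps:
((-1229 + c(22)) + (-622 - (-4)*471)) + 2142 = ((-1229 - 23) + (-622 - (-4)*471)) + 2142 = (-1252 + (-622 - 1*(-1884))) + 2142 = (-1252 + (-622 + 1884)) + 2142 = (-1252 + 1262) + 2142 = 10 + 2142 = 2152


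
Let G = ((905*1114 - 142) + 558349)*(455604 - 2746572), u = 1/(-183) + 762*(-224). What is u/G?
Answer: 31235905/656699083677288 ≈ 4.7565e-8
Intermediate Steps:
u = -31235905/183 (u = -1/183 - 170688 = -31235905/183 ≈ -1.7069e+5)
G = -3588519582936 (G = ((1008170 - 142) + 558349)*(-2290968) = (1008028 + 558349)*(-2290968) = 1566377*(-2290968) = -3588519582936)
u/G = -31235905/183/(-3588519582936) = -31235905/183*(-1/3588519582936) = 31235905/656699083677288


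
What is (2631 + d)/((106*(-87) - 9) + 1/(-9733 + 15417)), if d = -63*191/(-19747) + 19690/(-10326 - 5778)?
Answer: -1102629993535/3869536502247 ≈ -0.28495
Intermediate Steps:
d = -1266487/2064972 (d = -12033*(-1/19747) + 19690/(-16104) = 1719/2821 + 19690*(-1/16104) = 1719/2821 - 895/732 = -1266487/2064972 ≈ -0.61332)
(2631 + d)/((106*(-87) - 9) + 1/(-9733 + 15417)) = (2631 - 1266487/2064972)/((106*(-87) - 9) + 1/(-9733 + 15417)) = 5431674845/(2064972*((-9222 - 9) + 1/5684)) = 5431674845/(2064972*(-9231 + 1/5684)) = 5431674845/(2064972*(-52469003/5684)) = (5431674845/2064972)*(-5684/52469003) = -1102629993535/3869536502247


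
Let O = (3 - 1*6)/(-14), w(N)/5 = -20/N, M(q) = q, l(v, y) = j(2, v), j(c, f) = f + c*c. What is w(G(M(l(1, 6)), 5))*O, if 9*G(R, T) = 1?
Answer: -1350/7 ≈ -192.86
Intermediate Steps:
j(c, f) = f + c²
l(v, y) = 4 + v (l(v, y) = v + 2² = v + 4 = 4 + v)
G(R, T) = ⅑ (G(R, T) = (⅑)*1 = ⅑)
w(N) = -100/N (w(N) = 5*(-20/N) = -100/N)
O = 3/14 (O = (3 - 6)*(-1/14) = -3*(-1/14) = 3/14 ≈ 0.21429)
w(G(M(l(1, 6)), 5))*O = -100/⅑*(3/14) = -100*9*(3/14) = -900*3/14 = -1350/7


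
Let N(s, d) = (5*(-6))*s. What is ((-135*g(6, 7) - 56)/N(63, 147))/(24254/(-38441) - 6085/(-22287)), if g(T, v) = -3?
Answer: 99666787961/193180310190 ≈ 0.51593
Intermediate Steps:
N(s, d) = -30*s
((-135*g(6, 7) - 56)/N(63, 147))/(24254/(-38441) - 6085/(-22287)) = ((-135*(-3) - 56)/((-30*63)))/(24254/(-38441) - 6085/(-22287)) = ((405 - 56)/(-1890))/(24254*(-1/38441) - 6085*(-1/22287)) = (349*(-1/1890))/(-24254/38441 + 6085/22287) = -349/(1890*(-306635413/856734567)) = -349/1890*(-856734567/306635413) = 99666787961/193180310190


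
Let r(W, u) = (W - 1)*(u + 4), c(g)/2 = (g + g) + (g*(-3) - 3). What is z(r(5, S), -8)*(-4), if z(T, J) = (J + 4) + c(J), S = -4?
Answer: -24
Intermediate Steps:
c(g) = -6 - 2*g (c(g) = 2*((g + g) + (g*(-3) - 3)) = 2*(2*g + (-3*g - 3)) = 2*(2*g + (-3 - 3*g)) = 2*(-3 - g) = -6 - 2*g)
r(W, u) = (-1 + W)*(4 + u)
z(T, J) = -2 - J (z(T, J) = (J + 4) + (-6 - 2*J) = (4 + J) + (-6 - 2*J) = -2 - J)
z(r(5, S), -8)*(-4) = (-2 - 1*(-8))*(-4) = (-2 + 8)*(-4) = 6*(-4) = -24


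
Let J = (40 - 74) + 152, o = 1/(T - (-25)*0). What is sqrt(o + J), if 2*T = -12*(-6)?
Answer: sqrt(4249)/6 ≈ 10.864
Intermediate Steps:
T = 36 (T = (-12*(-6))/2 = (1/2)*72 = 36)
o = 1/36 (o = 1/(36 - (-25)*0) = 1/(36 - 1*0) = 1/(36 + 0) = 1/36 ≈ 0.027778)
J = 118 (J = -34 + 152 = 118)
sqrt(o + J) = sqrt(1/36 + 118) = sqrt(4249/36) = sqrt(4249)/6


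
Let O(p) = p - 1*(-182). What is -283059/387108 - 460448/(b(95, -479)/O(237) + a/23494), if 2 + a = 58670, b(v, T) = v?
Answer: -97479456335904229/576658055932 ≈ -1.6904e+5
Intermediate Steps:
a = 58668 (a = -2 + 58670 = 58668)
O(p) = 182 + p (O(p) = p + 182 = 182 + p)
-283059/387108 - 460448/(b(95, -479)/O(237) + a/23494) = -283059/387108 - 460448/(95/(182 + 237) + 58668/23494) = -283059*1/387108 - 460448/(95/419 + 58668*(1/23494)) = -31451/43012 - 460448/(95*(1/419) + 29334/11747) = -31451/43012 - 460448/(95/419 + 29334/11747) = -31451/43012 - 460448/13406911/4921993 = -31451/43012 - 460448*4921993/13406911 = -31451/43012 - 2266321832864/13406911 = -97479456335904229/576658055932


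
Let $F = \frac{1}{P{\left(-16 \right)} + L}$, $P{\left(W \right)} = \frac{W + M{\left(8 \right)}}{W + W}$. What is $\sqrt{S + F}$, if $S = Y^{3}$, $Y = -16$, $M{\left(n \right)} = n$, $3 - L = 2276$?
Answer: $\frac{2 i \sqrt{84629800835}}{9091} \approx 64.0 i$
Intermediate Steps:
$L = -2273$ ($L = 3 - 2276 = -2273$)
$P{\left(W \right)} = \frac{8 + W}{2 W}$ ($P{\left(W \right)} = \frac{W + 8}{W + W} = \frac{8 + W}{2 W}$)
$F = - \frac{4}{9091}$ ($F = \frac{1}{\frac{8 - 16}{2 \left(-16\right)} - 2273} = \frac{1}{\frac{1}{2} \left(- \frac{1}{16}\right) \left(-8\right) - 2273} = \frac{1}{\frac{1}{4} - 2273} = \frac{1}{- \frac{9091}{4}} = - \frac{4}{9091} \approx -0.00044$)
$S = -4096$ ($S = \left(-16\right)^{3} = -4096$)
$\sqrt{S + F} = \sqrt{-4096 - \frac{4}{9091}} = \sqrt{- \frac{37236740}{9091}} = \frac{2 i \sqrt{84629800835}}{9091}$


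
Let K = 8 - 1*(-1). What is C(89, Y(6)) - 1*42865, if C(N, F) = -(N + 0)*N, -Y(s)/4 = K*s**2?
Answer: -50786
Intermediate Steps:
K = 9 (K = 8 + 1 = 9)
Y(s) = -36*s**2
C(N, F) = -N**2 (C(N, F) = -N*N = -N**2)
C(89, Y(6)) - 1*42865 = -1*89**2 - 1*42865 = -1*7921 - 42865 = -7921 - 42865 = -50786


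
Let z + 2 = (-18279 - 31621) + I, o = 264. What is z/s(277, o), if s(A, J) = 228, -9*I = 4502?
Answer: -113405/513 ≈ -221.06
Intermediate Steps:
I = -4502/9 (I = -⅑*4502 = -4502/9 ≈ -500.22)
z = -453620/9 (z = -2 + ((-18279 - 31621) - 4502/9) = -2 + (-49900 - 4502/9) = -2 - 453602/9 = -453620/9 ≈ -50402.)
z/s(277, o) = -453620/9/228 = -453620/9*1/228 = -113405/513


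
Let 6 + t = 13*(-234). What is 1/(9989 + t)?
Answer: 1/6941 ≈ 0.00014407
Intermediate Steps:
t = -3048 (t = -6 + 13*(-234) = -6 - 3042 = -3048)
1/(9989 + t) = 1/(9989 - 3048) = 1/6941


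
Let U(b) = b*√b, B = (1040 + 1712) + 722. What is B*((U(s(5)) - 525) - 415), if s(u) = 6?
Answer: -3265560 + 20844*√6 ≈ -3.2145e+6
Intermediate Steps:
B = 3474 (B = 2752 + 722 = 3474)
U(b) = b^(3/2)
B*((U(s(5)) - 525) - 415) = 3474*((6^(3/2) - 525) - 415) = 3474*((6*√6 - 525) - 415) = 3474*((-525 + 6*√6) - 415) = 3474*(-940 + 6*√6) = -3265560 + 20844*√6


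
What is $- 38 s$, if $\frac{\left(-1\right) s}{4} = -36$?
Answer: $-5472$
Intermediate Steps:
$s = 144$ ($s = \left(-4\right) \left(-36\right) = 144$)
$- 38 s = \left(-38\right) 144 = -5472$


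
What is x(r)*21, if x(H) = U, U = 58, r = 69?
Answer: 1218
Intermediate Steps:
x(H) = 58
x(r)*21 = 58*21 = 1218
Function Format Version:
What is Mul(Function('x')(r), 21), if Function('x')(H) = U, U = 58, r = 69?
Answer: 1218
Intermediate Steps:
Function('x')(H) = 58
Mul(Function('x')(r), 21) = Mul(58, 21) = 1218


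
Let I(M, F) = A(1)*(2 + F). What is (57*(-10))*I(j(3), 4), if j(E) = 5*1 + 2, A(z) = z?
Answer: -3420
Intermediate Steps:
j(E) = 7 (j(E) = 5 + 2 = 7)
I(M, F) = 2 + F (I(M, F) = 1*(2 + F) = 2 + F)
(57*(-10))*I(j(3), 4) = (57*(-10))*(2 + 4) = -570*6 = -3420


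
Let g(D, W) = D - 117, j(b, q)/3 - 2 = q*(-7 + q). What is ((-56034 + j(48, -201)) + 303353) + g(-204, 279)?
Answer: 372428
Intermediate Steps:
j(b, q) = 6 + 3*q*(-7 + q) (j(b, q) = 6 + 3*(q*(-7 + q)) = 6 + 3*q*(-7 + q))
g(D, W) = -117 + D
((-56034 + j(48, -201)) + 303353) + g(-204, 279) = ((-56034 + (6 - 21*(-201) + 3*(-201)²)) + 303353) + (-117 - 204) = ((-56034 + (6 + 4221 + 3*40401)) + 303353) - 321 = ((-56034 + (6 + 4221 + 121203)) + 303353) - 321 = ((-56034 + 125430) + 303353) - 321 = (69396 + 303353) - 321 = 372749 - 321 = 372428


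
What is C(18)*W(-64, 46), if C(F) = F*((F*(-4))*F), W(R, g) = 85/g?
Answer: -991440/23 ≈ -43106.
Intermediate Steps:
C(F) = -4*F³ (C(F) = F*((-4*F)*F) = F*(-4*F²) = -4*F³)
C(18)*W(-64, 46) = (-4*18³)*(85/46) = (-4*5832)*(85*(1/46)) = -23328*85/46 = -991440/23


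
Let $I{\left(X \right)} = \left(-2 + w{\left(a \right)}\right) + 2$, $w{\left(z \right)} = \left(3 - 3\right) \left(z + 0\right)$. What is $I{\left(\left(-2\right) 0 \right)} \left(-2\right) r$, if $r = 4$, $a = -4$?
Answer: $0$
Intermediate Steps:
$w{\left(z \right)} = 0$ ($w{\left(z \right)} = 0 z = 0$)
$I{\left(X \right)} = 0$ ($I{\left(X \right)} = \left(-2 + 0\right) + 2 = -2 + 2 = 0$)
$I{\left(\left(-2\right) 0 \right)} \left(-2\right) r = 0 \left(-2\right) 4 = 0 \cdot 4 = 0$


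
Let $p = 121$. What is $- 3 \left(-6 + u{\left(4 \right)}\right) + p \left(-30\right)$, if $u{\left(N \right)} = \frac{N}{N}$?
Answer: $-3615$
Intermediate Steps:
$u{\left(N \right)} = 1$
$- 3 \left(-6 + u{\left(4 \right)}\right) + p \left(-30\right) = - 3 \left(-6 + 1\right) + 121 \left(-30\right) = \left(-3\right) \left(-5\right) - 3630 = 15 - 3630 = -3615$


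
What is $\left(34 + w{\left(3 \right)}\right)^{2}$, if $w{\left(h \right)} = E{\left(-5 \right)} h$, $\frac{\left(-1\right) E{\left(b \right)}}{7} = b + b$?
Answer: $59536$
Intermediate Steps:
$E{\left(b \right)} = - 14 b$ ($E{\left(b \right)} = - 7 \left(b + b\right) = - 7 \cdot 2 b = - 14 b$)
$w{\left(h \right)} = 70 h$ ($w{\left(h \right)} = \left(-14\right) \left(-5\right) h = 70 h$)
$\left(34 + w{\left(3 \right)}\right)^{2} = \left(34 + 70 \cdot 3\right)^{2} = \left(34 + 210\right)^{2} = 244^{2} = 59536$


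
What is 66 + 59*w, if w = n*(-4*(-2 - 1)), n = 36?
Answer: 25554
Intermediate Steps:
w = 432 (w = 36*(-4*(-2 - 1)) = 36*(-4*(-3)) = 36*12 = 432)
66 + 59*w = 66 + 59*432 = 66 + 25488 = 25554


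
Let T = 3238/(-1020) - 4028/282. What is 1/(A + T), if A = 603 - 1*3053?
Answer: -7990/19714991 ≈ -0.00040528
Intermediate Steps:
T = -139491/7990 (T = 3238*(-1/1020) - 4028*1/282 = -1619/510 - 2014/141 = -139491/7990 ≈ -17.458)
A = -2450 (A = 603 - 3053 = -2450)
1/(A + T) = 1/(-2450 - 139491/7990) = 1/(-19714991/7990) = -7990/19714991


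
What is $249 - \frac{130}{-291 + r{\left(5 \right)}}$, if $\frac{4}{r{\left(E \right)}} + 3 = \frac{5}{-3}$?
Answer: $\frac{509617}{2043} \approx 249.45$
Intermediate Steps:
$r{\left(E \right)} = - \frac{6}{7}$ ($r{\left(E \right)} = \frac{4}{-3 + \frac{5}{-3}} = \frac{4}{-3 + 5 \left(- \frac{1}{3}\right)} = \frac{4}{-3 - \frac{5}{3}} = \frac{4}{- \frac{14}{3}} = 4 \left(- \frac{3}{14}\right) = - \frac{6}{7}$)
$249 - \frac{130}{-291 + r{\left(5 \right)}} = 249 - \frac{130}{-291 - \frac{6}{7}} = 249 - \frac{130}{- \frac{2043}{7}} = 249 - - \frac{910}{2043} = 249 + \frac{910}{2043} = \frac{509617}{2043}$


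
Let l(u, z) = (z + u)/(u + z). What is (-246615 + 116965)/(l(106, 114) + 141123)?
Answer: -64825/70562 ≈ -0.91870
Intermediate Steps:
l(u, z) = 1 (l(u, z) = (u + z)/(u + z) = 1)
(-246615 + 116965)/(l(106, 114) + 141123) = (-246615 + 116965)/(1 + 141123) = -129650/141124 = -129650*1/141124 = -64825/70562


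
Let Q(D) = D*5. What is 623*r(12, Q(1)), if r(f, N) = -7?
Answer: -4361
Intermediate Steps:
Q(D) = 5*D
623*r(12, Q(1)) = 623*(-7) = -4361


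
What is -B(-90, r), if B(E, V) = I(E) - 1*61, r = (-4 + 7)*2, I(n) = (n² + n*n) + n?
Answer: -16049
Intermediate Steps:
I(n) = n + 2*n² (I(n) = (n² + n²) + n = 2*n² + n = n + 2*n²)
r = 6 (r = 3*2 = 6)
B(E, V) = -61 + E*(1 + 2*E) (B(E, V) = E*(1 + 2*E) - 1*61 = E*(1 + 2*E) - 61 = -61 + E*(1 + 2*E))
-B(-90, r) = -(-61 - 90*(1 + 2*(-90))) = -(-61 - 90*(1 - 180)) = -(-61 - 90*(-179)) = -(-61 + 16110) = -1*16049 = -16049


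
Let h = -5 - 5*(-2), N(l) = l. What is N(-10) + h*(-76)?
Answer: -390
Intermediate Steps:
h = 5 (h = -5 + 10 = 5)
N(-10) + h*(-76) = -10 + 5*(-76) = -10 - 380 = -390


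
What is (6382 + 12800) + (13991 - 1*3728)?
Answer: 29445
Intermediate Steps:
(6382 + 12800) + (13991 - 1*3728) = 19182 + (13991 - 3728) = 19182 + 10263 = 29445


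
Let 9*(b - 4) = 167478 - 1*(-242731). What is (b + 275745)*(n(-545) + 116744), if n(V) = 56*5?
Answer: 112809185600/3 ≈ 3.7603e+10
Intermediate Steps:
n(V) = 280
b = 410245/9 (b = 4 + (167478 - 1*(-242731))/9 = 4 + (167478 + 242731)/9 = 4 + (1/9)*410209 = 4 + 410209/9 = 410245/9 ≈ 45583.)
(b + 275745)*(n(-545) + 116744) = (410245/9 + 275745)*(280 + 116744) = (2891950/9)*117024 = 112809185600/3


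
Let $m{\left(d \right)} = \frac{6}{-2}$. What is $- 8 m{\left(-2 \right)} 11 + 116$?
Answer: $380$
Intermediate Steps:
$m{\left(d \right)} = -3$ ($m{\left(d \right)} = 6 \left(- \frac{1}{2}\right) = -3$)
$- 8 m{\left(-2 \right)} 11 + 116 = - 8 \left(\left(-3\right) 11\right) + 116 = \left(-8\right) \left(-33\right) + 116 = 264 + 116 = 380$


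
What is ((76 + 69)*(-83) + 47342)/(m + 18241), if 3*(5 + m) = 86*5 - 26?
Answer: 105921/55112 ≈ 1.9219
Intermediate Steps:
m = 389/3 (m = -5 + (86*5 - 26)/3 = -5 + (430 - 26)/3 = -5 + (1/3)*404 = -5 + 404/3 = 389/3 ≈ 129.67)
((76 + 69)*(-83) + 47342)/(m + 18241) = ((76 + 69)*(-83) + 47342)/(389/3 + 18241) = (145*(-83) + 47342)/(55112/3) = (-12035 + 47342)*(3/55112) = 35307*(3/55112) = 105921/55112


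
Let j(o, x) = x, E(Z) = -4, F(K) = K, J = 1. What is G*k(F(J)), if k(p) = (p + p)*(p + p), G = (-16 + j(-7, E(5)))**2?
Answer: 1600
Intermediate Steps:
G = 400 (G = (-16 - 4)**2 = (-20)**2 = 400)
k(p) = 4*p**2 (k(p) = (2*p)*(2*p) = 4*p**2)
G*k(F(J)) = 400*(4*1**2) = 400*(4*1) = 400*4 = 1600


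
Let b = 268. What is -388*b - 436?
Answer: -104420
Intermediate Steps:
-388*b - 436 = -388*268 - 436 = -103984 - 436 = -104420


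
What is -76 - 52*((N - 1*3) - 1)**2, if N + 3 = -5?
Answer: -7564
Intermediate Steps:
N = -8 (N = -3 - 5 = -8)
-76 - 52*((N - 1*3) - 1)**2 = -76 - 52*((-8 - 1*3) - 1)**2 = -76 - 52*((-8 - 3) - 1)**2 = -76 - 52*(-11 - 1)**2 = -76 - 52*(-12)**2 = -76 - 52*144 = -76 - 7488 = -7564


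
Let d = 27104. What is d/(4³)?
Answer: 847/2 ≈ 423.50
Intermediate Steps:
d/(4³) = 27104/(4³) = 27104/64 = 27104*(1/64) = 847/2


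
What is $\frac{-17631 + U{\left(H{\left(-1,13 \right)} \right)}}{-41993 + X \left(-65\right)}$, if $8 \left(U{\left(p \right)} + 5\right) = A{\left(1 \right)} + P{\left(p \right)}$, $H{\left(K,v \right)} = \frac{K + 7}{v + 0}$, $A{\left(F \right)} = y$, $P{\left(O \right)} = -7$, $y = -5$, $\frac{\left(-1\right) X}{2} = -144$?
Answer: $\frac{35275}{121426} \approx 0.29051$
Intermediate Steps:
$X = 288$ ($X = \left(-2\right) \left(-144\right) = 288$)
$A{\left(F \right)} = -5$
$H{\left(K,v \right)} = \frac{7 + K}{v}$
$U{\left(p \right)} = - \frac{13}{2}$ ($U{\left(p \right)} = -5 + \frac{-5 - 7}{8} = -5 + \frac{1}{8} \left(-12\right) = -5 - \frac{3}{2} = - \frac{13}{2}$)
$\frac{-17631 + U{\left(H{\left(-1,13 \right)} \right)}}{-41993 + X \left(-65\right)} = \frac{-17631 - \frac{13}{2}}{-41993 + 288 \left(-65\right)} = - \frac{35275}{2 \left(-41993 - 18720\right)} = - \frac{35275}{2 \left(-60713\right)} = \left(- \frac{35275}{2}\right) \left(- \frac{1}{60713}\right) = \frac{35275}{121426}$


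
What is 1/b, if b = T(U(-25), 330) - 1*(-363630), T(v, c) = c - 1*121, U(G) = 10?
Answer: 1/363839 ≈ 2.7485e-6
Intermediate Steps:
T(v, c) = -121 + c (T(v, c) = c - 121 = -121 + c)
b = 363839 (b = (-121 + 330) - 1*(-363630) = 209 + 363630 = 363839)
1/b = 1/363839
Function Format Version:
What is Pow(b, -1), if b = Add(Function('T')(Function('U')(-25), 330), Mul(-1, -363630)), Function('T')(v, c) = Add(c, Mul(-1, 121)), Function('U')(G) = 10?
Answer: Rational(1, 363839) ≈ 2.7485e-6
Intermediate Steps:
Function('T')(v, c) = Add(-121, c) (Function('T')(v, c) = Add(c, -121) = Add(-121, c))
b = 363839 (b = Add(Add(-121, 330), Mul(-1, -363630)) = Add(209, 363630) = 363839)
Pow(b, -1) = Pow(363839, -1) = Rational(1, 363839)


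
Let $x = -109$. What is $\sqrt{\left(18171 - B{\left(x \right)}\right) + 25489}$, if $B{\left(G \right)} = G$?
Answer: $\sqrt{43769} \approx 209.21$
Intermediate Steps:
$\sqrt{\left(18171 - B{\left(x \right)}\right) + 25489} = \sqrt{\left(18171 - -109\right) + 25489} = \sqrt{\left(18171 + 109\right) + 25489} = \sqrt{18280 + 25489} = \sqrt{43769}$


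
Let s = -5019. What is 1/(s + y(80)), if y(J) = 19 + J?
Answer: -1/4920 ≈ -0.00020325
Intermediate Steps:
1/(s + y(80)) = 1/(-5019 + (19 + 80)) = 1/(-5019 + 99) = 1/(-4920) = -1/4920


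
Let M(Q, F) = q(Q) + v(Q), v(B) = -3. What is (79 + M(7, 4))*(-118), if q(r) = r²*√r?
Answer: -8968 - 5782*√7 ≈ -24266.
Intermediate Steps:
q(r) = r^(5/2)
M(Q, F) = -3 + Q^(5/2) (M(Q, F) = Q^(5/2) - 3 = -3 + Q^(5/2))
(79 + M(7, 4))*(-118) = (79 + (-3 + 7^(5/2)))*(-118) = (79 + (-3 + 49*√7))*(-118) = (76 + 49*√7)*(-118) = -8968 - 5782*√7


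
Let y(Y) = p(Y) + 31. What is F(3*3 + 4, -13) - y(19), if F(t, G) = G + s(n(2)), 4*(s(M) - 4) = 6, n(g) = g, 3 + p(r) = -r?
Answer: -33/2 ≈ -16.500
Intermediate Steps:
p(r) = -3 - r
y(Y) = 28 - Y (y(Y) = (-3 - Y) + 31 = 28 - Y)
s(M) = 11/2 (s(M) = 4 + (¼)*6 = 4 + 3/2 = 11/2)
F(t, G) = 11/2 + G (F(t, G) = G + 11/2 = 11/2 + G)
F(3*3 + 4, -13) - y(19) = (11/2 - 13) - (28 - 1*19) = -15/2 - (28 - 19) = -15/2 - 1*9 = -15/2 - 9 = -33/2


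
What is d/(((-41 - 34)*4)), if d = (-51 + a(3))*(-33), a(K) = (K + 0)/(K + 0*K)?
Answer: -11/2 ≈ -5.5000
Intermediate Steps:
a(K) = 1 (a(K) = K/(K + 0) = K/K = 1)
d = 1650 (d = (-51 + 1)*(-33) = -50*(-33) = 1650)
d/(((-41 - 34)*4)) = 1650/(((-41 - 34)*4)) = 1650/((-75*4)) = 1650/(-300) = 1650*(-1/300) = -11/2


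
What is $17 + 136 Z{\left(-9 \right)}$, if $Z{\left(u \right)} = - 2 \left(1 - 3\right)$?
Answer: $561$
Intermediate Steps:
$Z{\left(u \right)} = 4$ ($Z{\left(u \right)} = \left(-2\right) \left(-2\right) = 4$)
$17 + 136 Z{\left(-9 \right)} = 17 + 136 \cdot 4 = 17 + 544 = 561$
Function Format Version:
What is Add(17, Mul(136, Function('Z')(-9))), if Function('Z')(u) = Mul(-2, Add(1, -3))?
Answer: 561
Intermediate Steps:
Function('Z')(u) = 4 (Function('Z')(u) = Mul(-2, -2) = 4)
Add(17, Mul(136, Function('Z')(-9))) = Add(17, Mul(136, 4)) = Add(17, 544) = 561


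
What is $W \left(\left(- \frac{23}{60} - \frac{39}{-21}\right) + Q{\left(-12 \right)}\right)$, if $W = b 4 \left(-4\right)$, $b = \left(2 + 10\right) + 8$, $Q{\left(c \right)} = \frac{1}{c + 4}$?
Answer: $- \frac{9064}{21} \approx -431.62$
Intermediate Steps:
$Q{\left(c \right)} = \frac{1}{4 + c}$
$b = 20$ ($b = 12 + 8 = 20$)
$W = -320$ ($W = 20 \cdot 4 \left(-4\right) = 20 \left(-16\right) = -320$)
$W \left(\left(- \frac{23}{60} - \frac{39}{-21}\right) + Q{\left(-12 \right)}\right) = - 320 \left(\left(- \frac{23}{60} - \frac{39}{-21}\right) + \frac{1}{4 - 12}\right) = - 320 \left(\left(\left(-23\right) \frac{1}{60} - - \frac{13}{7}\right) + \frac{1}{-8}\right) = - 320 \left(\left(- \frac{23}{60} + \frac{13}{7}\right) - \frac{1}{8}\right) = - 320 \left(\frac{619}{420} - \frac{1}{8}\right) = \left(-320\right) \frac{1133}{840} = - \frac{9064}{21}$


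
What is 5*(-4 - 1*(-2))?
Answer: -10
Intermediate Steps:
5*(-4 - 1*(-2)) = 5*(-4 + 2) = 5*(-2) = -10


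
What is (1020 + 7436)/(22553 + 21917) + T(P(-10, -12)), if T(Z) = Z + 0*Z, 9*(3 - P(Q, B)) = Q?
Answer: 860747/200115 ≈ 4.3013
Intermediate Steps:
P(Q, B) = 3 - Q/9
T(Z) = Z (T(Z) = Z + 0 = Z)
(1020 + 7436)/(22553 + 21917) + T(P(-10, -12)) = (1020 + 7436)/(22553 + 21917) + (3 - ⅑*(-10)) = 8456/44470 + (3 + 10/9) = 8456*(1/44470) + 37/9 = 4228/22235 + 37/9 = 860747/200115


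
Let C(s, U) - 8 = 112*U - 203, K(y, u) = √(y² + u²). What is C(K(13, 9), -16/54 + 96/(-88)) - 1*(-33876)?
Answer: 9957113/297 ≈ 33526.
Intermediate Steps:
K(y, u) = √(u² + y²)
C(s, U) = -195 + 112*U (C(s, U) = 8 + (112*U - 203) = 8 + (-203 + 112*U) = -195 + 112*U)
C(K(13, 9), -16/54 + 96/(-88)) - 1*(-33876) = (-195 + 112*(-16/54 + 96/(-88))) - 1*(-33876) = (-195 + 112*(-16*1/54 + 96*(-1/88))) + 33876 = (-195 + 112*(-8/27 - 12/11)) + 33876 = (-195 + 112*(-412/297)) + 33876 = (-195 - 46144/297) + 33876 = -104059/297 + 33876 = 9957113/297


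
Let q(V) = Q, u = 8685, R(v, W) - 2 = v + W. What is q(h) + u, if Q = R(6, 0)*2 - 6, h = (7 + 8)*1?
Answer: 8695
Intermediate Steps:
R(v, W) = 2 + W + v (R(v, W) = 2 + (v + W) = 2 + (W + v) = 2 + W + v)
h = 15 (h = 15*1 = 15)
Q = 10 (Q = (2 + 0 + 6)*2 - 6 = 8*2 - 6 = 16 - 6 = 10)
q(V) = 10
q(h) + u = 10 + 8685 = 8695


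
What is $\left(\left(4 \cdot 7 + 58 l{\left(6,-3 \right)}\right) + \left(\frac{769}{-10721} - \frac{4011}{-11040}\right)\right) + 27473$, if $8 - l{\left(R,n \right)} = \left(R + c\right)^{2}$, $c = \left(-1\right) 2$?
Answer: $\frac{1066709835417}{39453280} \approx 27037.0$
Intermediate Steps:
$c = -2$
$l{\left(R,n \right)} = 8 - \left(-2 + R\right)^{2}$ ($l{\left(R,n \right)} = 8 - \left(R - 2\right)^{2} = 8 - \left(-2 + R\right)^{2}$)
$\left(\left(4 \cdot 7 + 58 l{\left(6,-3 \right)}\right) + \left(\frac{769}{-10721} - \frac{4011}{-11040}\right)\right) + 27473 = \left(\left(4 \cdot 7 + 58 \left(8 - \left(-2 + 6\right)^{2}\right)\right) + \left(\frac{769}{-10721} - \frac{4011}{-11040}\right)\right) + 27473 = \left(\left(28 + 58 \left(8 - 4^{2}\right)\right) + \left(769 \left(- \frac{1}{10721}\right) - - \frac{1337}{3680}\right)\right) + 27473 = \left(\left(28 + 58 \left(8 - 16\right)\right) + \left(- \frac{769}{10721} + \frac{1337}{3680}\right)\right) + 27473 = \left(\left(28 + 58 \left(8 - 16\right)\right) + \frac{11504057}{39453280}\right) + 27473 = \left(\left(28 + 58 \left(-8\right)\right) + \frac{11504057}{39453280}\right) + 27473 = \left(\left(28 - 464\right) + \frac{11504057}{39453280}\right) + 27473 = \left(-436 + \frac{11504057}{39453280}\right) + 27473 = - \frac{17190126023}{39453280} + 27473 = \frac{1066709835417}{39453280}$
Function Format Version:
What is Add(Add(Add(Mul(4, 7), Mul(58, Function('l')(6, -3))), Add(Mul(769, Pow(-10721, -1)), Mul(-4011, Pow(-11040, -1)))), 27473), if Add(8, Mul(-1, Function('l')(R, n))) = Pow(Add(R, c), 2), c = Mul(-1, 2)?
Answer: Rational(1066709835417, 39453280) ≈ 27037.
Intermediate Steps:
c = -2
Function('l')(R, n) = Add(8, Mul(-1, Pow(Add(-2, R), 2))) (Function('l')(R, n) = Add(8, Mul(-1, Pow(Add(R, -2), 2))) = Add(8, Mul(-1, Pow(Add(-2, R), 2))))
Add(Add(Add(Mul(4, 7), Mul(58, Function('l')(6, -3))), Add(Mul(769, Pow(-10721, -1)), Mul(-4011, Pow(-11040, -1)))), 27473) = Add(Add(Add(Mul(4, 7), Mul(58, Add(8, Mul(-1, Pow(Add(-2, 6), 2))))), Add(Mul(769, Pow(-10721, -1)), Mul(-4011, Pow(-11040, -1)))), 27473) = Add(Add(Add(28, Mul(58, Add(8, Mul(-1, Pow(4, 2))))), Add(Mul(769, Rational(-1, 10721)), Mul(-4011, Rational(-1, 11040)))), 27473) = Add(Add(Add(28, Mul(58, Add(8, Mul(-1, 16)))), Add(Rational(-769, 10721), Rational(1337, 3680))), 27473) = Add(Add(Add(28, Mul(58, Add(8, -16))), Rational(11504057, 39453280)), 27473) = Add(Add(Add(28, Mul(58, -8)), Rational(11504057, 39453280)), 27473) = Add(Add(Add(28, -464), Rational(11504057, 39453280)), 27473) = Add(Add(-436, Rational(11504057, 39453280)), 27473) = Add(Rational(-17190126023, 39453280), 27473) = Rational(1066709835417, 39453280)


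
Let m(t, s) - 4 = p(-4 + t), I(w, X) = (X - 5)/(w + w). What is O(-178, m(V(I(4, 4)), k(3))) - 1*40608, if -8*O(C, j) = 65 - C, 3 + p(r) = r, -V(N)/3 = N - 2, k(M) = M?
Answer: -325107/8 ≈ -40638.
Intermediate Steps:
I(w, X) = (-5 + X)/(2*w) (I(w, X) = (-5 + X)/((2*w)) = (-5 + X)*(1/(2*w)) = (-5 + X)/(2*w))
V(N) = 6 - 3*N (V(N) = -3*(N - 2) = -3*(-2 + N) = 6 - 3*N)
p(r) = -3 + r
m(t, s) = -3 + t (m(t, s) = 4 + (-3 + (-4 + t)) = 4 + (-7 + t) = -3 + t)
O(C, j) = -65/8 + C/8 (O(C, j) = -(65 - C)/8 = -65/8 + C/8)
O(-178, m(V(I(4, 4)), k(3))) - 1*40608 = (-65/8 + (⅛)*(-178)) - 1*40608 = (-65/8 - 89/4) - 40608 = -243/8 - 40608 = -325107/8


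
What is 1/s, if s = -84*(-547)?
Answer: 1/45948 ≈ 2.1764e-5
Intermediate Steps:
s = 45948
1/s = 1/45948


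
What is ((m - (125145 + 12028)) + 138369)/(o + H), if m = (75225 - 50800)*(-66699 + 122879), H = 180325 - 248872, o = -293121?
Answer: -114349808/30139 ≈ -3794.1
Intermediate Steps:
H = -68547
m = 1372196500 (m = 24425*56180 = 1372196500)
((m - (125145 + 12028)) + 138369)/(o + H) = ((1372196500 - (125145 + 12028)) + 138369)/(-293121 - 68547) = ((1372196500 - 1*137173) + 138369)/(-361668) = ((1372196500 - 137173) + 138369)*(-1/361668) = (1372059327 + 138369)*(-1/361668) = 1372197696*(-1/361668) = -114349808/30139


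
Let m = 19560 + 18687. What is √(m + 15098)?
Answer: √53345 ≈ 230.97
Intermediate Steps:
m = 38247
√(m + 15098) = √(38247 + 15098) = √53345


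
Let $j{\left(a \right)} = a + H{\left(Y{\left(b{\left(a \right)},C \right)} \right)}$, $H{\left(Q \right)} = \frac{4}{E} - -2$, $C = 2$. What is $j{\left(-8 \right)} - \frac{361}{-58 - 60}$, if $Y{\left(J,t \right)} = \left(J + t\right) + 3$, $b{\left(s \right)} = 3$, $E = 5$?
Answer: $- \frac{1263}{590} \approx -2.1407$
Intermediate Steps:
$Y{\left(J,t \right)} = 3 + J + t$
$H{\left(Q \right)} = \frac{14}{5}$ ($H{\left(Q \right)} = \frac{4}{5} - -2 = 4 \cdot \frac{1}{5} + 2 = \frac{4}{5} + 2 = \frac{14}{5}$)
$j{\left(a \right)} = \frac{14}{5} + a$ ($j{\left(a \right)} = a + \frac{14}{5} = \frac{14}{5} + a$)
$j{\left(-8 \right)} - \frac{361}{-58 - 60} = \left(\frac{14}{5} - 8\right) - \frac{361}{-58 - 60} = - \frac{26}{5} - \frac{361}{-118} = - \frac{26}{5} - - \frac{361}{118} = - \frac{26}{5} + \frac{361}{118} = - \frac{1263}{590}$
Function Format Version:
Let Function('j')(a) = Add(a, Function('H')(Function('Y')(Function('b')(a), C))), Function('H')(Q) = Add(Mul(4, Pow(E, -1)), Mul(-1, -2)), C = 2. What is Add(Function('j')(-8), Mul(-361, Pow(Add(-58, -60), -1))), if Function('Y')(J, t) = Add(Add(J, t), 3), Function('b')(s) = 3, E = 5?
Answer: Rational(-1263, 590) ≈ -2.1407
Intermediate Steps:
Function('Y')(J, t) = Add(3, J, t)
Function('H')(Q) = Rational(14, 5) (Function('H')(Q) = Add(Mul(4, Pow(5, -1)), Mul(-1, -2)) = Add(Mul(4, Rational(1, 5)), 2) = Add(Rational(4, 5), 2) = Rational(14, 5))
Function('j')(a) = Add(Rational(14, 5), a) (Function('j')(a) = Add(a, Rational(14, 5)) = Add(Rational(14, 5), a))
Add(Function('j')(-8), Mul(-361, Pow(Add(-58, -60), -1))) = Add(Add(Rational(14, 5), -8), Mul(-361, Pow(Add(-58, -60), -1))) = Add(Rational(-26, 5), Mul(-361, Pow(-118, -1))) = Add(Rational(-26, 5), Mul(-361, Rational(-1, 118))) = Add(Rational(-26, 5), Rational(361, 118)) = Rational(-1263, 590)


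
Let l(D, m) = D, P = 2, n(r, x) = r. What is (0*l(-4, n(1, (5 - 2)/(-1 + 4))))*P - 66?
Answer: -66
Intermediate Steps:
(0*l(-4, n(1, (5 - 2)/(-1 + 4))))*P - 66 = (0*(-4))*2 - 66 = 0*2 - 66 = 0 - 66 = -66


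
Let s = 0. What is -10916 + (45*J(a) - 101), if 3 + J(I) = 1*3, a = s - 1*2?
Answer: -11017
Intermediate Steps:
a = -2 (a = 0 - 1*2 = 0 - 2 = -2)
J(I) = 0 (J(I) = -3 + 1*3 = -3 + 3 = 0)
-10916 + (45*J(a) - 101) = -10916 + (45*0 - 101) = -10916 + (0 - 101) = -10916 - 101 = -11017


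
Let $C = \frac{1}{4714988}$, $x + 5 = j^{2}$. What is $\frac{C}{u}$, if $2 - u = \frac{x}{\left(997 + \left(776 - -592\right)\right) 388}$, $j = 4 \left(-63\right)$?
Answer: $\frac{229405}{2088434388527} \approx 1.0985 \cdot 10^{-7}$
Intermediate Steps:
$j = -252$
$x = 63499$ ($x = -5 + \left(-252\right)^{2} = -5 + 63504 = 63499$)
$C = \frac{1}{4714988} \approx 2.1209 \cdot 10^{-7}$
$u = \frac{1771741}{917620}$ ($u = 2 - \frac{63499}{\left(997 + \left(776 - -592\right)\right) 388} = 2 - \frac{63499}{\left(997 + \left(776 + 592\right)\right) 388} = 2 - \frac{63499}{\left(997 + 1368\right) 388} = 2 - \frac{63499}{2365 \cdot 388} = 2 - \frac{63499}{917620} = \frac{1771741}{917620} \approx 1.9308$)
$\frac{C}{u} = \frac{1}{4714988 \cdot \frac{1771741}{917620}} = \frac{1}{4714988} \cdot \frac{917620}{1771741} = \frac{229405}{2088434388527}$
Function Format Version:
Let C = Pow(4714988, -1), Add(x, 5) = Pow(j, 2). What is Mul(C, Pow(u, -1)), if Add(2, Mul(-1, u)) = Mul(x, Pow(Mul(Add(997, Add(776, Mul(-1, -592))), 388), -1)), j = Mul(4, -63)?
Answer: Rational(229405, 2088434388527) ≈ 1.0985e-7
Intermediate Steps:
j = -252
x = 63499 (x = Add(-5, Pow(-252, 2)) = Add(-5, 63504) = 63499)
C = Rational(1, 4714988) ≈ 2.1209e-7
u = Rational(1771741, 917620) (u = Add(2, Mul(-1, Mul(63499, Pow(Mul(Add(997, Add(776, Mul(-1, -592))), 388), -1)))) = Add(2, Mul(-1, Mul(63499, Pow(Mul(Add(997, Add(776, 592)), 388), -1)))) = Add(2, Mul(-1, Mul(63499, Pow(Mul(Add(997, 1368), 388), -1)))) = Add(2, Mul(-1, Mul(63499, Pow(Mul(2365, 388), -1)))) = Add(2, Mul(-1, Mul(63499, Pow(917620, -1)))) = Add(2, Mul(-1, Mul(63499, Rational(1, 917620)))) = Add(2, Mul(-1, Rational(63499, 917620))) = Add(2, Rational(-63499, 917620)) = Rational(1771741, 917620) ≈ 1.9308)
Mul(C, Pow(u, -1)) = Mul(Rational(1, 4714988), Pow(Rational(1771741, 917620), -1)) = Mul(Rational(1, 4714988), Rational(917620, 1771741)) = Rational(229405, 2088434388527)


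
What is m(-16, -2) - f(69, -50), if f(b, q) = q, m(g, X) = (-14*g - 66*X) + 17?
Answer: 423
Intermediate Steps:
m(g, X) = 17 - 66*X - 14*g (m(g, X) = (-66*X - 14*g) + 17 = 17 - 66*X - 14*g)
m(-16, -2) - f(69, -50) = (17 - 66*(-2) - 14*(-16)) - 1*(-50) = (17 + 132 + 224) + 50 = 373 + 50 = 423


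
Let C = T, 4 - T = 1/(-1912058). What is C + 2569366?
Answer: 4912784463461/1912058 ≈ 2.5694e+6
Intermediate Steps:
T = 7648233/1912058 (T = 4 - 1/(-1912058) = 4 - 1*(-1/1912058) = 4 + 1/1912058 = 7648233/1912058 ≈ 4.0000)
C = 7648233/1912058 ≈ 4.0000
C + 2569366 = 7648233/1912058 + 2569366 = 4912784463461/1912058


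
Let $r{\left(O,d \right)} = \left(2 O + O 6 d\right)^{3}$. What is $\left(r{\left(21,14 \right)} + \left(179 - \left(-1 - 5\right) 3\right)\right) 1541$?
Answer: $9077283326833$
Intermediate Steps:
$r{\left(O,d \right)} = \left(2 O + 6 O d\right)^{3}$
$\left(r{\left(21,14 \right)} + \left(179 - \left(-1 - 5\right) 3\right)\right) 1541 = \left(8 \cdot 21^{3} \left(1 + 3 \cdot 14\right)^{3} + \left(179 - \left(-1 - 5\right) 3\right)\right) 1541 = \left(8 \cdot 9261 \left(1 + 42\right)^{3} + \left(179 - \left(-6\right) 3\right)\right) 1541 = \left(8 \cdot 9261 \cdot 43^{3} + \left(179 - -18\right)\right) 1541 = \left(8 \cdot 9261 \cdot 79507 + \left(179 + 18\right)\right) 1541 = \left(5890514616 + 197\right) 1541 = 5890514813 \cdot 1541 = 9077283326833$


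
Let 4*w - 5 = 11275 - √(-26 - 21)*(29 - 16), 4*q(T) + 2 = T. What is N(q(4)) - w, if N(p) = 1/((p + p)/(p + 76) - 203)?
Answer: -87580893/31057 + 13*I*√47/4 ≈ -2820.0 + 22.281*I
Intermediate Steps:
q(T) = -½ + T/4
N(p) = 1/(-203 + 2*p/(76 + p)) (N(p) = 1/((2*p)/(76 + p) - 203) = 1/(2*p/(76 + p) - 203) = 1/(-203 + 2*p/(76 + p)))
w = 2820 - 13*I*√47/4 (w = 5/4 + (11275 - √(-26 - 21)*(29 - 16))/4 = 5/4 + (11275 - √(-47)*13)/4 = 5/4 + (11275 - I*√47*13)/4 = 5/4 + (11275 - 13*I*√47)/4 = 5/4 + (11275/4 - 13*I*√47/4) = 2820 - 13*I*√47/4 ≈ 2820.0 - 22.281*I)
N(q(4)) - w = (-76 - (-½ + (¼)*4))/(15428 + 201*(-½ + (¼)*4)) - (2820 - 13*I*√47/4) = (-76 - (-½ + 1))/(15428 + 201*(-½ + 1)) + (-2820 + 13*I*√47/4) = (-76 - 1*½)/(15428 + 201*(½)) + (-2820 + 13*I*√47/4) = (-76 - ½)/(15428 + 201/2) + (-2820 + 13*I*√47/4) = -153/2/(31057/2) + (-2820 + 13*I*√47/4) = (2/31057)*(-153/2) + (-2820 + 13*I*√47/4) = -153/31057 + (-2820 + 13*I*√47/4) = -87580893/31057 + 13*I*√47/4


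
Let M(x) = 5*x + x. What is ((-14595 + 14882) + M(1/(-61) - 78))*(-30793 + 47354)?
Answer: -182949367/61 ≈ -2.9992e+6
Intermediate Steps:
M(x) = 6*x
((-14595 + 14882) + M(1/(-61) - 78))*(-30793 + 47354) = ((-14595 + 14882) + 6*(1/(-61) - 78))*(-30793 + 47354) = (287 + 6*(-1/61 - 78))*16561 = (287 + 6*(-4759/61))*16561 = (287 - 28554/61)*16561 = -11047/61*16561 = -182949367/61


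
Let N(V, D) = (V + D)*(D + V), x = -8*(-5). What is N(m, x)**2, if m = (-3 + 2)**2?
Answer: 2825761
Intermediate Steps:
m = 1 (m = (-1)**2 = 1)
x = 40
N(V, D) = (D + V)**2 (N(V, D) = (D + V)*(D + V) = (D + V)**2)
N(m, x)**2 = ((40 + 1)**2)**2 = (41**2)**2 = 1681**2 = 2825761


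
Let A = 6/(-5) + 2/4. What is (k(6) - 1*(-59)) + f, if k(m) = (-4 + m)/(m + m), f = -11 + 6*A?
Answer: 1319/30 ≈ 43.967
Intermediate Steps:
A = -7/10 (A = 6*(-⅕) + 2*(¼) = -6/5 + ½ = -7/10 ≈ -0.70000)
f = -76/5 (f = -11 + 6*(-7/10) = -11 - 21/5 = -76/5 ≈ -15.200)
k(m) = (-4 + m)/(2*m) (k(m) = (-4 + m)/((2*m)) = (-4 + m)*(1/(2*m)) = (-4 + m)/(2*m))
(k(6) - 1*(-59)) + f = ((½)*(-4 + 6)/6 - 1*(-59)) - 76/5 = ((½)*(⅙)*2 + 59) - 76/5 = (⅙ + 59) - 76/5 = 355/6 - 76/5 = 1319/30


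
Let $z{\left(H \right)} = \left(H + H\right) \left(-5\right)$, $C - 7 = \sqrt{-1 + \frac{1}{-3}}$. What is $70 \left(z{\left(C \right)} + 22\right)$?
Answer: $-3360 - \frac{1400 i \sqrt{3}}{3} \approx -3360.0 - 808.29 i$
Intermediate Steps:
$C = 7 + \frac{2 i \sqrt{3}}{3}$ ($C = 7 + \sqrt{-1 + \frac{1}{-3}} = 7 + \sqrt{-1 - \frac{1}{3}} = 7 + \sqrt{- \frac{4}{3}} = 7 + \frac{2 i \sqrt{3}}{3} \approx 7.0 + 1.1547 i$)
$z{\left(H \right)} = - 10 H$ ($z{\left(H \right)} = 2 H \left(-5\right) = - 10 H$)
$70 \left(z{\left(C \right)} + 22\right) = 70 \left(- 10 \left(7 + \frac{2 i \sqrt{3}}{3}\right) + 22\right) = 70 \left(\left(-70 - \frac{20 i \sqrt{3}}{3}\right) + 22\right) = 70 \left(-48 - \frac{20 i \sqrt{3}}{3}\right) = -3360 - \frac{1400 i \sqrt{3}}{3}$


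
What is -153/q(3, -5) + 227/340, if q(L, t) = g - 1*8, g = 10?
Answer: -25783/340 ≈ -75.832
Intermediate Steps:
q(L, t) = 2 (q(L, t) = 10 - 1*8 = 10 - 8 = 2)
-153/q(3, -5) + 227/340 = -153/2 + 227/340 = -25783/340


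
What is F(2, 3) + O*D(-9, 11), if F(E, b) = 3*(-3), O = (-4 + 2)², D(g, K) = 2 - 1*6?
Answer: -25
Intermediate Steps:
D(g, K) = -4 (D(g, K) = 2 - 6 = -4)
O = 4 (O = (-2)² = 4)
F(E, b) = -9
F(2, 3) + O*D(-9, 11) = -9 + 4*(-4) = -9 - 16 = -25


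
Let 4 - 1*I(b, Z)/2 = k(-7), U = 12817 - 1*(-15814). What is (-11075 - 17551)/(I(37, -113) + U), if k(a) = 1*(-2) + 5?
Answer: -28626/28633 ≈ -0.99976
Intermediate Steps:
U = 28631 (U = 12817 + 15814 = 28631)
k(a) = 3 (k(a) = -2 + 5 = 3)
I(b, Z) = 2 (I(b, Z) = 8 - 2*3 = 8 - 6 = 2)
(-11075 - 17551)/(I(37, -113) + U) = (-11075 - 17551)/(2 + 28631) = -28626/28633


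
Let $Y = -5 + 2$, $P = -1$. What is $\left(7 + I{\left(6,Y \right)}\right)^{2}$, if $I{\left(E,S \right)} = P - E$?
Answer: $0$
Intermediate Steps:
$Y = -3$
$I{\left(E,S \right)} = -1 - E$
$\left(7 + I{\left(6,Y \right)}\right)^{2} = \left(7 - 7\right)^{2} = 0^{2} = 0$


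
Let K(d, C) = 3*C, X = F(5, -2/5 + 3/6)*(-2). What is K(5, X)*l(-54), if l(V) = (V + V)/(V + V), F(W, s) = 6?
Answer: -36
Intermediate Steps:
X = -12 (X = 6*(-2) = -12)
l(V) = 1 (l(V) = (2*V)/((2*V)) = (1/(2*V))*(2*V) = 1)
K(5, X)*l(-54) = (3*(-12))*1 = -36*1 = -36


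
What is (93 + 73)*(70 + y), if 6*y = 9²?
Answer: 13861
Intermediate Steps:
y = 27/2 (y = (⅙)*9² = (⅙)*81 = 27/2 ≈ 13.500)
(93 + 73)*(70 + y) = (93 + 73)*(70 + 27/2) = 166*(167/2) = 13861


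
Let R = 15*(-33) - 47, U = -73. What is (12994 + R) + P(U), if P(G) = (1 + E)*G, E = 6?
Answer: 11941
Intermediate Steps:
P(G) = 7*G (P(G) = (1 + 6)*G = 7*G)
R = -542 (R = -495 - 47 = -542)
(12994 + R) + P(U) = (12994 - 542) + 7*(-73) = 12452 - 511 = 11941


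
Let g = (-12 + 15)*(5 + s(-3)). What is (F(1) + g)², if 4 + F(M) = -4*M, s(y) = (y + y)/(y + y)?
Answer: 100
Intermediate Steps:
s(y) = 1 (s(y) = (2*y)/((2*y)) = (2*y)*(1/(2*y)) = 1)
F(M) = -4 - 4*M
g = 18 (g = (-12 + 15)*(5 + 1) = 3*6 = 18)
(F(1) + g)² = ((-4 - 4*1) + 18)² = ((-4 - 4) + 18)² = (-8 + 18)² = 10² = 100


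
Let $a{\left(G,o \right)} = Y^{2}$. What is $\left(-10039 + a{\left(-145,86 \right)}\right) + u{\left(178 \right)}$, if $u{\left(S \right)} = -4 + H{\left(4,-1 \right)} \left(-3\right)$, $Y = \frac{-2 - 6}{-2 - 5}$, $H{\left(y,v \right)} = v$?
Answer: $- \frac{491896}{49} \approx -10039.0$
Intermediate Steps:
$Y = \frac{8}{7}$ ($Y = - \frac{8}{-7} = \left(-8\right) \left(- \frac{1}{7}\right) = \frac{8}{7} \approx 1.1429$)
$u{\left(S \right)} = -1$ ($u{\left(S \right)} = -4 - -3 = -4 + 3 = -1$)
$a{\left(G,o \right)} = \frac{64}{49}$ ($a{\left(G,o \right)} = \left(\frac{8}{7}\right)^{2} = \frac{64}{49}$)
$\left(-10039 + a{\left(-145,86 \right)}\right) + u{\left(178 \right)} = \left(-10039 + \frac{64}{49}\right) - 1 = - \frac{491847}{49} - 1 = - \frac{491896}{49}$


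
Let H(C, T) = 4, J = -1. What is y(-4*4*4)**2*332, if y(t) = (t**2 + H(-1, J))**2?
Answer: 93815265200000000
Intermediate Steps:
y(t) = (4 + t**2)**2 (y(t) = (t**2 + 4)**2 = (4 + t**2)**2)
y(-4*4*4)**2*332 = ((4 + (-4*4*4)**2)**2)**2*332 = ((4 + (-16*4)**2)**2)**2*332 = ((4 + (-64)**2)**2)**2*332 = ((4 + 4096)**2)**2*332 = (4100**2)**2*332 = 16810000**2*332 = 282576100000000*332 = 93815265200000000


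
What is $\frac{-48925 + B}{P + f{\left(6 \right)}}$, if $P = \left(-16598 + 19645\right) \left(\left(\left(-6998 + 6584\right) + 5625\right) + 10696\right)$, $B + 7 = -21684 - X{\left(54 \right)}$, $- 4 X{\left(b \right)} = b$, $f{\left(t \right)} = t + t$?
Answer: $- \frac{141205}{96937282} \approx -0.0014567$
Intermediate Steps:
$f{\left(t \right)} = 2 t$
$X{\left(b \right)} = - \frac{b}{4}$
$B = - \frac{43355}{2}$ ($B = -7 - \left(21684 - \frac{27}{2}\right) = -7 - \frac{43341}{2} = - \frac{43355}{2} \approx -21678.0$)
$P = 48468629$ ($P = 3047 \left(\left(-414 + 5625\right) + 10696\right) = 3047 \left(5211 + 10696\right) = 3047 \cdot 15907 = 48468629$)
$\frac{-48925 + B}{P + f{\left(6 \right)}} = \frac{-48925 - \frac{43355}{2}}{48468629 + 2 \cdot 6} = - \frac{141205}{2 \left(48468629 + 12\right)} = - \frac{141205}{2 \cdot 48468641} = \left(- \frac{141205}{2}\right) \frac{1}{48468641} = - \frac{141205}{96937282}$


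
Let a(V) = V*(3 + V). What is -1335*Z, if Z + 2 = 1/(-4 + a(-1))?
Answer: 5785/2 ≈ 2892.5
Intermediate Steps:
Z = -13/6 (Z = -2 + 1/(-4 - (3 - 1)) = -2 + 1/(-4 - 1*2) = -2 + 1/(-4 - 2) = -2 + 1/(-6) = -2 - ⅙ = -13/6 ≈ -2.1667)
-1335*Z = -1335*(-13/6) = 5785/2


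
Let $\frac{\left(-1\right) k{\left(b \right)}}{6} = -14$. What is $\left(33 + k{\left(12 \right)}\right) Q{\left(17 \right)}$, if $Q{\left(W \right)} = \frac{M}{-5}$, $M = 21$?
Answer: $- \frac{2457}{5} \approx -491.4$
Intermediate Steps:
$k{\left(b \right)} = 84$ ($k{\left(b \right)} = \left(-6\right) \left(-14\right) = 84$)
$Q{\left(W \right)} = - \frac{21}{5}$ ($Q{\left(W \right)} = \frac{21}{-5} = 21 \left(- \frac{1}{5}\right) = - \frac{21}{5}$)
$\left(33 + k{\left(12 \right)}\right) Q{\left(17 \right)} = \left(33 + 84\right) \left(- \frac{21}{5}\right) = 117 \left(- \frac{21}{5}\right) = - \frac{2457}{5}$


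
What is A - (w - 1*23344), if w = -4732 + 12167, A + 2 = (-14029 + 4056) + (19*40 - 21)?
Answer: 6673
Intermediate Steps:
A = -9236 (A = -2 + ((-14029 + 4056) + (19*40 - 21)) = -2 + (-9973 + (760 - 21)) = -2 + (-9973 + 739) = -2 - 9234 = -9236)
w = 7435
A - (w - 1*23344) = -9236 - (7435 - 1*23344) = -9236 - (7435 - 23344) = -9236 - 1*(-15909) = -9236 + 15909 = 6673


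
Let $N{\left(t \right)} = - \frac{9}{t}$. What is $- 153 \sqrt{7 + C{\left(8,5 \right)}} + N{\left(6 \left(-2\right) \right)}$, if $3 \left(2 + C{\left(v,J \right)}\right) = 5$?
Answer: $\frac{3}{4} - 102 \sqrt{15} \approx -394.29$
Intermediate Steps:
$C{\left(v,J \right)} = - \frac{1}{3}$ ($C{\left(v,J \right)} = -2 + \frac{1}{3} \cdot 5 = -2 + \frac{5}{3} = - \frac{1}{3}$)
$- 153 \sqrt{7 + C{\left(8,5 \right)}} + N{\left(6 \left(-2\right) \right)} = - 153 \sqrt{7 - \frac{1}{3}} - \frac{9}{6 \left(-2\right)} = - 153 \sqrt{\frac{20}{3}} - \frac{9}{-12} = - 153 \frac{2 \sqrt{15}}{3} - - \frac{3}{4} = - 102 \sqrt{15} + \frac{3}{4} = \frac{3}{4} - 102 \sqrt{15}$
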